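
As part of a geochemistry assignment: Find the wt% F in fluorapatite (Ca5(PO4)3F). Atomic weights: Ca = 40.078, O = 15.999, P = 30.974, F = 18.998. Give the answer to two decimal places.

M(Ca5(PO4)3F) = 504.298 g/mol.
F contributes 1 × 18.998 = 18.998 g per mole.
18.998/504.298 = 0.0377 → 3.77%.

3.77 mass %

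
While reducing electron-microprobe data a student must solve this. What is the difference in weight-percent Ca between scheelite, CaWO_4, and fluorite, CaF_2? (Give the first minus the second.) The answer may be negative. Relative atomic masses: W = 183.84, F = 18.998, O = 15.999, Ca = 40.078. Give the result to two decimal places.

First mineral: 40.078 g Ca in 287.914 g formula = 13.92 wt% Ca.
Second mineral: 40.078 g Ca in 78.074 g formula = 51.33 wt% Ca.
13.92% − 51.33% gives a difference of -37.41 percentage points.

-37.41 percentage points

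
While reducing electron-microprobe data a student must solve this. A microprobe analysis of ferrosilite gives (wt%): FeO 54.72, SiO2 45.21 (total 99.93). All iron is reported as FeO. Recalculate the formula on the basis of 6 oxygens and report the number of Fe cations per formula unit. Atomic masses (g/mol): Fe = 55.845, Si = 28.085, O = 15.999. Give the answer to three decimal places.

2.016 Fe apfu

FeO: 54.72/71.844 = 0.76165 mol → 0.76165 mol Fe, 0.76165 mol O.
SiO2: 45.21/60.083 = 0.75246 mol → 0.75246 mol Si, 1.50492 mol O.
Total oxygen = 2.26657 mol. Normalization factor = 6/2.26657 = 2.64717.
Fe per 6 O = 0.76165 × 2.64717 = 2.016.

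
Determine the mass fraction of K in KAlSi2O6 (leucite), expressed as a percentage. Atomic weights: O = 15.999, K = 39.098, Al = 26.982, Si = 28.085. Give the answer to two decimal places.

17.91 weight percent

Formula mass = 1*39.098 + 1*26.982 + 2*28.085 + 6*15.999 = 218.244 g/mol, of which 39.098 g is K.
So K makes up 39.098/218.244 = 0.1791 of the mass, i.e. 17.91%.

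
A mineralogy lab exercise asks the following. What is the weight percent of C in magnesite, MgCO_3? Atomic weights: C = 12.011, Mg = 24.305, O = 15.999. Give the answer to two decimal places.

Molar mass of MgCO_3: 1×24.305 + 1×12.011 + 3×15.999 = 84.313 g/mol.
Mass of C per formula unit: 1 × 12.011 = 12.011 g.
Weight fraction C = 12.011 / 84.313 = 0.1425.

14.25 mass %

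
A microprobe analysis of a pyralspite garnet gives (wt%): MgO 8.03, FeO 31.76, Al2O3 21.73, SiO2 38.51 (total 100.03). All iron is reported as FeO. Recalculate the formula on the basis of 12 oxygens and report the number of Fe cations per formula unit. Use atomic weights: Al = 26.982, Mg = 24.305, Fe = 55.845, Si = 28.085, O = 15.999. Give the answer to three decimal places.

2.070 Fe apfu

MgO (M=40.304): mol = 0.19924; Mg = 0.19924, O = 0.19924.
FeO (M=71.844): mol = 0.44207; Fe = 0.44207, O = 0.44207.
Al2O3 (M=101.961): mol = 0.21312; Al = 0.42624, O = 0.63936.
SiO2 (M=60.083): mol = 0.64095; Si = 0.64095, O = 1.28190.
ΣO = 2.56257; factor = 12/ΣO = 4.68280.
Fe apfu = 0.44207 × 4.68280 = 2.070.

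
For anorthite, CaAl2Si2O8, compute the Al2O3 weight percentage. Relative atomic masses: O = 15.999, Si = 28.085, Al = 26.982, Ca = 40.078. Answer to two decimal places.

Formula mass = 278.204 g/mol.
2 Al → 1.0000 mol Al2O3 per formula unit; M(Al2O3) = 101.961, so Al2O3 mass = 101.961 g.
101.961/278.204 × 100 = 36.65 wt%.

36.65 wt%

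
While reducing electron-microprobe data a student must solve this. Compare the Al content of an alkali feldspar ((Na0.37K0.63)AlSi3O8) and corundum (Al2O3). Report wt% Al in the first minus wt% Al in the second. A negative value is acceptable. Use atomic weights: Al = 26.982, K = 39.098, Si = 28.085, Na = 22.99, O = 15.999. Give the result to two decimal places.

-43.02 percentage points

Al in (Na0.37K0.63)AlSi3O8: molar mass 272.367 g/mol; 1×26.982 = 26.982 g → 9.91 wt%.
Al in Al2O3: molar mass 101.961 g/mol; 2×26.982 = 53.964 g → 52.93 wt%.
Difference = 9.91 − 52.93 = -43.02 percentage points.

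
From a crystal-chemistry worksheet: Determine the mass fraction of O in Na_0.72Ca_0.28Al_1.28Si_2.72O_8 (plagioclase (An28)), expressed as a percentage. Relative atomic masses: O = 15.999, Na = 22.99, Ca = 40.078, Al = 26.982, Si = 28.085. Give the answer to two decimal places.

Formula mass = 0.72·22.99 + 0.28·40.078 + 1.28·26.982 + 2.72·28.085 + 8·15.999 = 266.695 g/mol, of which 127.992 g is O.
So O makes up 127.992/266.695 = 0.4799 of the mass, i.e. 47.99%.

47.99 mass %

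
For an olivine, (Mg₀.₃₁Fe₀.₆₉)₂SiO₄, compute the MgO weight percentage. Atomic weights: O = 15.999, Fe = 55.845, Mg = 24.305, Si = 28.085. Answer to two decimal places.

M((Mg₀.₃₁Fe₀.₆₉)₂SiO₄) = 184.216 g/mol; M(MgO) = 40.304 g/mol.
Moles MgO per formula unit = 0.62 Mg ÷ 1 = 0.6200.
MgO fraction = (0.6200 × 40.304) / 184.216 = 24.988/184.216 = 0.1356.

13.56 wt%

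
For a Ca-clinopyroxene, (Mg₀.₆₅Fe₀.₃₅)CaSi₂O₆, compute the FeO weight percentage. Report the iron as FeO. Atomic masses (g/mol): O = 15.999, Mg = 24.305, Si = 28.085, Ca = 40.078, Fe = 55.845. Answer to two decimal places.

M((Mg₀.₆₅Fe₀.₃₅)CaSi₂O₆) = 227.586 g/mol; M(FeO) = 71.844 g/mol.
Moles FeO per formula unit = 0.35 Fe ÷ 1 = 0.3500.
FeO fraction = (0.3500 × 71.844) / 227.586 = 25.145/227.586 = 0.1105.

11.05 wt%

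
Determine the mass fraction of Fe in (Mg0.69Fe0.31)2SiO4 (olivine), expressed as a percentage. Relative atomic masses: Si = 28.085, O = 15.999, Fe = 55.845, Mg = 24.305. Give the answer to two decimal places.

21.61 wt%

Formula mass = 1.38×24.305 + 0.62×55.845 + 1×28.085 + 4×15.999 = 160.246 g/mol, of which 34.624 g is Fe.
So Fe makes up 34.624/160.246 = 0.2161 of the mass, i.e. 21.61%.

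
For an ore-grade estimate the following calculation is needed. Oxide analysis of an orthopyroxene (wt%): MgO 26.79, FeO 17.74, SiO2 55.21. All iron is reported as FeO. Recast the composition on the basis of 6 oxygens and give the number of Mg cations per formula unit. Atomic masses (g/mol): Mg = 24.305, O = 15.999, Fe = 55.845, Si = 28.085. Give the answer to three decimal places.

1.451 Mg apfu

MgO (M=40.304): mol = 0.66470; Mg = 0.66470, O = 0.66470.
FeO (M=71.844): mol = 0.24692; Fe = 0.24692, O = 0.24692.
SiO2 (M=60.083): mol = 0.91890; Si = 0.91890, O = 1.83780.
ΣO = 2.74942; factor = 6/ΣO = 2.18228.
Mg apfu = 0.66470 × 2.18228 = 1.451.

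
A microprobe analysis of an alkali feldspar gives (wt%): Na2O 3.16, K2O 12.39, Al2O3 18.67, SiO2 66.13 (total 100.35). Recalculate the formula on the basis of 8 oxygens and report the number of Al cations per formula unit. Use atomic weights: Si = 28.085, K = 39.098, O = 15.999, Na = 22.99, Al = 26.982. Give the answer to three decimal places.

3.16 wt% Na2O ÷ 61.979 g/mol = 0.05099 mol, giving 0.10198 Na and 0.05099 O.
12.39 wt% K2O ÷ 94.195 g/mol = 0.13154 mol, giving 0.26308 K and 0.13154 O.
18.67 wt% Al2O3 ÷ 101.961 g/mol = 0.18311 mol, giving 0.36622 Al and 0.54933 O.
66.13 wt% SiO2 ÷ 60.083 g/mol = 1.10064 mol, giving 1.10064 Si and 2.20128 O.
Oxygen sums to 2.93314; scaling by 8/2.93314 = 2.72745 puts the formula on 8 O.
Al: 0.36622 × 2.72745 = 0.999 atoms per formula unit.

0.999 Al apfu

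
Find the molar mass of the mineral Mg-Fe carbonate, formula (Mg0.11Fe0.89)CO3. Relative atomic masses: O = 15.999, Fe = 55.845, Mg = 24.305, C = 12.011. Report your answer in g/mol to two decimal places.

M = 0.11×24.305 + 0.89×55.845 + 1×12.011 + 3×15.999

112.38 g/mol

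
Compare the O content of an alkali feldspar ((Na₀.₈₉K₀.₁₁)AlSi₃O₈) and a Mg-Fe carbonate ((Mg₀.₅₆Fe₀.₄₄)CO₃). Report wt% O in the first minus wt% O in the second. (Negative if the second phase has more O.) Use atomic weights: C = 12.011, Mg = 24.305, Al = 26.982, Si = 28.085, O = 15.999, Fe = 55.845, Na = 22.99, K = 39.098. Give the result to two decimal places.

M((Na₀.₈₉K₀.₁₁)AlSi₃O₈) = 263.991 g/mol, so wt% O = 127.992/263.991 × 100 = 48.48%.
M((Mg₀.₅₆Fe₀.₄₄)CO₃) = 98.191 g/mol, so wt% O = 47.997/98.191 × 100 = 48.88%.
48.48 − 48.88 = -0.40 pp.

-0.40 percentage points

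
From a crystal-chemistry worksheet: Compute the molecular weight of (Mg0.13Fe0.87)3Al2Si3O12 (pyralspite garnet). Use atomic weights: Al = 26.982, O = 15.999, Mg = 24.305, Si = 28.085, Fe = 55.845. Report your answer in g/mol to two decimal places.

The formula mass is the sum 0.39(24.305) + 2.61(55.845) + 2(26.982) + 3(28.085) + 12(15.999).

485.44 g/mol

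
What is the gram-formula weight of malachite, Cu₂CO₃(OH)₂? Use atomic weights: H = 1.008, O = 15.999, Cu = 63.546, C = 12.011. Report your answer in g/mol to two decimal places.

The formula mass is the sum 2(63.546) + 1(12.011) + 5(15.999) + 2(1.008).

221.11 g/mol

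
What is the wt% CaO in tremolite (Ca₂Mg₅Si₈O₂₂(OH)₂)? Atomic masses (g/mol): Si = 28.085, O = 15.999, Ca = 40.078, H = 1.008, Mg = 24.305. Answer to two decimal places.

13.81 wt%

Formula mass = 812.353 g/mol.
2 Ca → 2.0000 mol CaO per formula unit; M(CaO) = 56.077, so CaO mass = 112.154 g.
112.154/812.353 × 100 = 13.81 wt%.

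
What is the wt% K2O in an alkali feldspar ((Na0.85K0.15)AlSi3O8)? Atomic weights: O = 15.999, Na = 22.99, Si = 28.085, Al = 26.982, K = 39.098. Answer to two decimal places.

2.67 wt%

M((Na0.85K0.15)AlSi3O8) = 264.635 g/mol; M(K2O) = 94.195 g/mol.
Moles K2O per formula unit = 0.15 K ÷ 2 = 0.0750.
K2O fraction = (0.0750 × 94.195) / 264.635 = 7.065/264.635 = 0.0267.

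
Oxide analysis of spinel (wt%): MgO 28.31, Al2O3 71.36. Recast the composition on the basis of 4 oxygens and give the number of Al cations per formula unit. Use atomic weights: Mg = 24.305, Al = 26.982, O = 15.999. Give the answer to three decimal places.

1.998 Al apfu

MgO: 28.31/40.304 = 0.70241 mol → 0.70241 mol Mg, 0.70241 mol O.
Al2O3: 71.36/101.961 = 0.69988 mol → 1.39976 mol Al, 2.09964 mol O.
Total oxygen = 2.80205 mol. Normalization factor = 4/2.80205 = 1.42753.
Al per 4 O = 1.39976 × 1.42753 = 1.998.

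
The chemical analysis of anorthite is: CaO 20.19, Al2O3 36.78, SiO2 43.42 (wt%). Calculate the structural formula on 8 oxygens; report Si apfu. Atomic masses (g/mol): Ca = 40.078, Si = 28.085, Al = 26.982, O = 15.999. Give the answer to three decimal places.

2.002 Si apfu

CaO (M=56.077): mol = 0.36004; Ca = 0.36004, O = 0.36004.
Al2O3 (M=101.961): mol = 0.36073; Al = 0.72146, O = 1.08219.
SiO2 (M=60.083): mol = 0.72267; Si = 0.72267, O = 1.44534.
ΣO = 2.88757; factor = 8/ΣO = 2.77050.
Si apfu = 0.72267 × 2.77050 = 2.002.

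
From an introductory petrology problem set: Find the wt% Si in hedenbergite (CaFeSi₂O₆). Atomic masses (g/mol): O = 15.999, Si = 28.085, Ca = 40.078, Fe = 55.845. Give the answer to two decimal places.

22.64 weight percent

Formula mass = 1×40.078 + 1×55.845 + 2×28.085 + 6×15.999 = 248.087 g/mol, of which 56.170 g is Si.
So Si makes up 56.170/248.087 = 0.2264 of the mass, i.e. 22.64%.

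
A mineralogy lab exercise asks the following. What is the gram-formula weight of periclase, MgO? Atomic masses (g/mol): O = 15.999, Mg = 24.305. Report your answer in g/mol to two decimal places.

40.30 g/mol

Mg: 1 × 24.305 = 24.3050
O: 1 × 15.999 = 15.9990
Summing the contributions gives the formula mass.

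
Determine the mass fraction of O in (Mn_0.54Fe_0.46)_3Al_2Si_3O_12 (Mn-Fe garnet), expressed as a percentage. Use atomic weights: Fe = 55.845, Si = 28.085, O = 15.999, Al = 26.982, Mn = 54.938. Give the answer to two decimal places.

Molar mass of (Mn_0.54Fe_0.46)_3Al_2Si_3O_12: 1.62·54.938 + 1.38·55.845 + 2·26.982 + 3·28.085 + 12·15.999 = 496.273 g/mol.
Mass of O per formula unit: 12 × 15.999 = 191.988 g.
Weight fraction O = 191.988 / 496.273 = 0.3869.

38.69 mass %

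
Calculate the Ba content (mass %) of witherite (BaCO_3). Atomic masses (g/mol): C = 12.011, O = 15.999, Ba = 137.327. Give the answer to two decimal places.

69.59 mass %

Formula mass = 1×137.327 + 1×12.011 + 3×15.999 = 197.335 g/mol, of which 137.327 g is Ba.
So Ba makes up 137.327/197.335 = 0.6959 of the mass, i.e. 69.59%.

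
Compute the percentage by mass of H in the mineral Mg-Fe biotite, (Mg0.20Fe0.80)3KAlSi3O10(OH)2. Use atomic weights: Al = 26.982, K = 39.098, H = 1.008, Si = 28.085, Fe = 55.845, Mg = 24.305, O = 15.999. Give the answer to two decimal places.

Molar mass of (Mg0.20Fe0.80)3KAlSi3O10(OH)2: 0.60×24.305 + 2.40×55.845 + 1×39.098 + 1×26.982 + 3×28.085 + 12×15.999 + 2×1.008 = 492.950 g/mol.
Mass of H per formula unit: 2 × 1.008 = 2.016 g.
Weight fraction H = 2.016 / 492.950 = 0.0041.

0.41 wt%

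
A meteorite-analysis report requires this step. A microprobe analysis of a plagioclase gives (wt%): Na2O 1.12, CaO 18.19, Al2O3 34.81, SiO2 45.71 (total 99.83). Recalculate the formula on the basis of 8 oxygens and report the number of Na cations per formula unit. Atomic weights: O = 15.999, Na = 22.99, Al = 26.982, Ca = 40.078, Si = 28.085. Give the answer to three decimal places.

0.100 Na apfu

Na2O (M=61.979): mol = 0.01807; Na = 0.03614, O = 0.01807.
CaO (M=56.077): mol = 0.32438; Ca = 0.32438, O = 0.32438.
Al2O3 (M=101.961): mol = 0.34141; Al = 0.68282, O = 1.02423.
SiO2 (M=60.083): mol = 0.76078; Si = 0.76078, O = 1.52156.
ΣO = 2.88824; factor = 8/ΣO = 2.76985.
Na apfu = 0.03614 × 2.76985 = 0.100.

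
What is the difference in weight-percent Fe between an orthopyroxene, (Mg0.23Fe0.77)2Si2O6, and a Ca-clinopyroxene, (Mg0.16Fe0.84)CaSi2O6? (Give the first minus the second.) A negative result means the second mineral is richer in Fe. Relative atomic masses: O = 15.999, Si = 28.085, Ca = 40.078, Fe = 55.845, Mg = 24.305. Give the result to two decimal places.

15.19 percentage points

Fe in (Mg0.23Fe0.77)2Si2O6: molar mass 249.346 g/mol; 1.54×55.845 = 86.001 g → 34.49 wt%.
Fe in (Mg0.16Fe0.84)CaSi2O6: molar mass 243.041 g/mol; 0.84×55.845 = 46.910 g → 19.30 wt%.
Difference = 34.49 − 19.30 = 15.19 percentage points.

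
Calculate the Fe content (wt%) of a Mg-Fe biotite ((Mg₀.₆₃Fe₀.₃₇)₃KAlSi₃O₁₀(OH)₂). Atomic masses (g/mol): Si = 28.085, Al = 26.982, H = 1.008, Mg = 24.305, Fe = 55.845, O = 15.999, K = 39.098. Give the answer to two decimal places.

Molar mass of (Mg₀.₆₃Fe₀.₃₇)₃KAlSi₃O₁₀(OH)₂: 1.89×24.305 + 1.11×55.845 + 1×39.098 + 1×26.982 + 3×28.085 + 12×15.999 + 2×1.008 = 452.263 g/mol.
Mass of Fe per formula unit: 1.11 × 55.845 = 61.988 g.
Weight fraction Fe = 61.988 / 452.263 = 0.1371.

13.71 wt%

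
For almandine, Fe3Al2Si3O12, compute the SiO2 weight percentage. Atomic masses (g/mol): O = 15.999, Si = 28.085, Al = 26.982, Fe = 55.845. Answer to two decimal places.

Molar mass of Fe3Al2Si3O12 = 3·55.845 + 2·26.982 + 3·28.085 + 12·15.999 = 497.742 g/mol.
Each formula unit contains 3 Si, equivalent to 3/1 = 3.0000 mol SiO2.
M(SiO2) = 1×28.085 + 2×15.999 = 60.083 g/mol.
Mass of SiO2 per formula unit = 3.0000 × 60.083 = 180.249 g.
SiO2 wt% = 180.249 / 497.742 × 100 = 36.21%.

36.21 wt%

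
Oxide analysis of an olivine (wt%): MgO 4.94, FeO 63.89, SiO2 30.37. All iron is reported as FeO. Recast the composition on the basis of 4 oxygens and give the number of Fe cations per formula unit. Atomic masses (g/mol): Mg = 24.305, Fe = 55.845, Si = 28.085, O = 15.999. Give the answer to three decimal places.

MgO (M=40.304): mol = 0.12257; Mg = 0.12257, O = 0.12257.
FeO (M=71.844): mol = 0.88929; Fe = 0.88929, O = 0.88929.
SiO2 (M=60.083): mol = 0.50547; Si = 0.50547, O = 1.01094.
ΣO = 2.02280; factor = 4/ΣO = 1.97746.
Fe apfu = 0.88929 × 1.97746 = 1.759.

1.759 Fe apfu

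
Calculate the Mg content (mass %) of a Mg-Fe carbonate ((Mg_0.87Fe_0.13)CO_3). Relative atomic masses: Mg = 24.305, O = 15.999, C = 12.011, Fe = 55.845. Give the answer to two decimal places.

23.92 mass %

Formula mass = 0.87×24.305 + 0.13×55.845 + 1×12.011 + 3×15.999 = 88.413 g/mol, of which 21.145 g is Mg.
So Mg makes up 21.145/88.413 = 0.2392 of the mass, i.e. 23.92%.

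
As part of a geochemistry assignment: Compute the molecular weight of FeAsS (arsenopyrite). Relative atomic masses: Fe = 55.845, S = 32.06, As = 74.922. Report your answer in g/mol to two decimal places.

162.83 g/mol

Fe: 1 × 55.845 = 55.8450
As: 1 × 74.922 = 74.9220
S: 1 × 32.06 = 32.0600
Summing the contributions gives the formula mass.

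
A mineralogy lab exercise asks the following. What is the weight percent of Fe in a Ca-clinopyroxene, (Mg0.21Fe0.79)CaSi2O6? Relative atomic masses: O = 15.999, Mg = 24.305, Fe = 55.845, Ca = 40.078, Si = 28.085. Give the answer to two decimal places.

Molar mass of (Mg0.21Fe0.79)CaSi2O6: 0.21*24.305 + 0.79*55.845 + 1*40.078 + 2*28.085 + 6*15.999 = 241.464 g/mol.
Mass of Fe per formula unit: 0.79 × 55.845 = 44.118 g.
Weight fraction Fe = 44.118 / 241.464 = 0.1827.

18.27 weight percent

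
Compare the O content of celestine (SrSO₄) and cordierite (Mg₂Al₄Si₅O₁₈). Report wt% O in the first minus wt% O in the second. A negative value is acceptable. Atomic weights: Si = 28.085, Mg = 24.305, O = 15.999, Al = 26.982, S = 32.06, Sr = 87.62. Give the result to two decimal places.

First mineral: 63.996 g O in 183.676 g formula = 34.84 wt% O.
Second mineral: 287.982 g O in 584.945 g formula = 49.23 wt% O.
34.84% − 49.23% gives a difference of -14.39 percentage points.

-14.39 percentage points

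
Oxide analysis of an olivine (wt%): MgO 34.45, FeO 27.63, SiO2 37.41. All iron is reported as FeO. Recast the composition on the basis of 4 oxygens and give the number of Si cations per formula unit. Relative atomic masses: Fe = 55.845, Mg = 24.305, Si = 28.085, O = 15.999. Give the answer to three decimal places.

1.002 Si apfu

34.45 wt% MgO ÷ 40.304 g/mol = 0.85475 mol, giving 0.85475 Mg and 0.85475 O.
27.63 wt% FeO ÷ 71.844 g/mol = 0.38458 mol, giving 0.38458 Fe and 0.38458 O.
37.41 wt% SiO2 ÷ 60.083 g/mol = 0.62264 mol, giving 0.62264 Si and 1.24528 O.
Oxygen sums to 2.48461; scaling by 4/2.48461 = 1.60991 puts the formula on 4 O.
Si: 0.62264 × 1.60991 = 1.002 atoms per formula unit.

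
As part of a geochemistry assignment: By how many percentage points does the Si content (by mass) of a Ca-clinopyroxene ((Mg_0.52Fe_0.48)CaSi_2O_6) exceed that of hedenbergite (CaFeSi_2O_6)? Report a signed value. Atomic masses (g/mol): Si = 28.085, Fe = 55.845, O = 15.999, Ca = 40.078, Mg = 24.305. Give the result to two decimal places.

1.60 percentage points

Si in (Mg_0.52Fe_0.48)CaSi_2O_6: molar mass 231.686 g/mol; 2×28.085 = 56.170 g → 24.24 wt%.
Si in CaFeSi_2O_6: molar mass 248.087 g/mol; 2×28.085 = 56.170 g → 22.64 wt%.
Difference = 24.24 − 22.64 = 1.60 percentage points.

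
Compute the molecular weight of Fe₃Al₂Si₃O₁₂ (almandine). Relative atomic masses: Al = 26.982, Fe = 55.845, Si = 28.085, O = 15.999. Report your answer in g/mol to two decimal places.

497.74 g/mol

The formula mass is the sum 3×55.845 + 2×26.982 + 3×28.085 + 12×15.999.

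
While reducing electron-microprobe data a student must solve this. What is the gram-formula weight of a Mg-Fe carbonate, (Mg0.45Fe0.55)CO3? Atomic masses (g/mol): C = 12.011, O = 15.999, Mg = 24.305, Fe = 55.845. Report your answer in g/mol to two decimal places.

The formula mass is the sum 0.45·24.305 + 0.55·55.845 + 1·12.011 + 3·15.999.

101.66 g/mol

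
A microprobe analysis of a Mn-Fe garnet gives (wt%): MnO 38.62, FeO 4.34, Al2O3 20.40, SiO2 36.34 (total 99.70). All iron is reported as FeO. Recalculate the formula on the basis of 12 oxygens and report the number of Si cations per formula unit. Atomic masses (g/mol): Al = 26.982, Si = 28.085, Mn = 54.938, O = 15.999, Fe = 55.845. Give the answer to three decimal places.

MnO: 38.62/70.937 = 0.54443 mol → 0.54443 mol Mn, 0.54443 mol O.
FeO: 4.34/71.844 = 0.06041 mol → 0.06041 mol Fe, 0.06041 mol O.
Al2O3: 20.40/101.961 = 0.20008 mol → 0.40016 mol Al, 0.60024 mol O.
SiO2: 36.34/60.083 = 0.60483 mol → 0.60483 mol Si, 1.20966 mol O.
Total oxygen = 2.41474 mol. Normalization factor = 12/2.41474 = 4.96948.
Si per 12 O = 0.60483 × 4.96948 = 3.006.

3.006 Si apfu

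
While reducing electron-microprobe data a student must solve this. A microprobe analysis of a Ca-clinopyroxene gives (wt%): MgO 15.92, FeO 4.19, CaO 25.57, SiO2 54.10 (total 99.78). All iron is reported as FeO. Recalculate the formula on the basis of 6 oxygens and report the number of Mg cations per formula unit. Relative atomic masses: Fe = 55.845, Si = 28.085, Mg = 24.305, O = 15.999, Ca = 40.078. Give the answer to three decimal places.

MgO (M=40.304): mol = 0.39500; Mg = 0.39500, O = 0.39500.
FeO (M=71.844): mol = 0.05832; Fe = 0.05832, O = 0.05832.
CaO (M=56.077): mol = 0.45598; Ca = 0.45598, O = 0.45598.
SiO2 (M=60.083): mol = 0.90042; Si = 0.90042, O = 1.80084.
ΣO = 2.71014; factor = 6/ΣO = 2.21391.
Mg apfu = 0.39500 × 2.21391 = 0.874.

0.874 Mg apfu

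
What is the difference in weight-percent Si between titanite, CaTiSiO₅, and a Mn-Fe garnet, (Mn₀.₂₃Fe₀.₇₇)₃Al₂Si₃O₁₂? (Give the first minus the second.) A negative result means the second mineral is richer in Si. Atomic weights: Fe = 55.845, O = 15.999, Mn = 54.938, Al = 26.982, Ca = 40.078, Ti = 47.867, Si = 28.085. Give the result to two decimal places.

M(CaTiSiO₅) = 196.025 g/mol, so wt% Si = 28.085/196.025 × 100 = 14.33%.
M((Mn₀.₂₃Fe₀.₇₇)₃Al₂Si₃O₁₂) = 497.116 g/mol, so wt% Si = 84.255/497.116 × 100 = 16.95%.
14.33 − 16.95 = -2.62 pp.

-2.62 percentage points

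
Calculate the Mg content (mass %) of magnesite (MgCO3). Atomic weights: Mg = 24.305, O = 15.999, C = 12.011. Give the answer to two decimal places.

Molar mass of MgCO3: 1·24.305 + 1·12.011 + 3·15.999 = 84.313 g/mol.
Mass of Mg per formula unit: 1 × 24.305 = 24.305 g.
Weight fraction Mg = 24.305 / 84.313 = 0.2883.

28.83 mass %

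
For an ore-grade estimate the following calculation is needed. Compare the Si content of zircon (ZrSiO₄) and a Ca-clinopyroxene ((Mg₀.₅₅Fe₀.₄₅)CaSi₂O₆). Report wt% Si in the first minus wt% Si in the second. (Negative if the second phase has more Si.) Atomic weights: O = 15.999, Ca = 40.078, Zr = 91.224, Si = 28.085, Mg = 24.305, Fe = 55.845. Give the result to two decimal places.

First mineral: 28.085 g Si in 183.305 g formula = 15.32 wt% Si.
Second mineral: 56.170 g Si in 230.740 g formula = 24.34 wt% Si.
15.32% − 24.34% gives a difference of -9.02 percentage points.

-9.02 percentage points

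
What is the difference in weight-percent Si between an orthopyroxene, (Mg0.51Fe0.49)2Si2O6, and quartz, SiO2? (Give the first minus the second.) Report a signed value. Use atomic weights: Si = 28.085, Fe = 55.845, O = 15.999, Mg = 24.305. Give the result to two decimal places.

-22.50 percentage points

Si in (Mg0.51Fe0.49)2Si2O6: molar mass 231.683 g/mol; 2×28.085 = 56.170 g → 24.24 wt%.
Si in SiO2: molar mass 60.083 g/mol; 1×28.085 = 28.085 g → 46.74 wt%.
Difference = 24.24 − 46.74 = -22.50 percentage points.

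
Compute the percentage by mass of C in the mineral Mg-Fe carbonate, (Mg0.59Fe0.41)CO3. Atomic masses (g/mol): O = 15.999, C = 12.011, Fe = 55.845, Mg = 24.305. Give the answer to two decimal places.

Molar mass of (Mg0.59Fe0.41)CO3: 0.59·24.305 + 0.41·55.845 + 1·12.011 + 3·15.999 = 97.244 g/mol.
Mass of C per formula unit: 1 × 12.011 = 12.011 g.
Weight fraction C = 12.011 / 97.244 = 0.1235.

12.35 weight percent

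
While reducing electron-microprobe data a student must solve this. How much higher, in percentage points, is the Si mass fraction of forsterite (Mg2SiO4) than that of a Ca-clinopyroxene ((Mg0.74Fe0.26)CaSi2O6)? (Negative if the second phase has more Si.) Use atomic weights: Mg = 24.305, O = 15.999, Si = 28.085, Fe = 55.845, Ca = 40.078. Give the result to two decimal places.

-5.03 percentage points

First mineral: 28.085 g Si in 140.691 g formula = 19.96 wt% Si.
Second mineral: 56.170 g Si in 224.747 g formula = 24.99 wt% Si.
19.96% − 24.99% gives a difference of -5.03 percentage points.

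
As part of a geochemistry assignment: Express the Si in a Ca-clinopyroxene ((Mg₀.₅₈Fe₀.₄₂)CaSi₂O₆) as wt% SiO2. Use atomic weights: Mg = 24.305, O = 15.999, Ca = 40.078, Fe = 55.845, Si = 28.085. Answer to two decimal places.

52.29 wt%

M((Mg₀.₅₈Fe₀.₄₂)CaSi₂O₆) = 229.794 g/mol; M(SiO2) = 60.083 g/mol.
Moles SiO2 per formula unit = 2 Si ÷ 1 = 2.0000.
SiO2 fraction = (2.0000 × 60.083) / 229.794 = 120.166/229.794 = 0.5229.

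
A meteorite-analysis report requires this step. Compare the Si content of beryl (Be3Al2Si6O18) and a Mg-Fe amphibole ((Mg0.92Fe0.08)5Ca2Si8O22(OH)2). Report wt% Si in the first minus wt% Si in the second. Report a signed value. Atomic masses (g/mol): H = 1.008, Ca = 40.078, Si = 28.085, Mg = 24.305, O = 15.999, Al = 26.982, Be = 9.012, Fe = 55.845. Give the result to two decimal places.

M(Be3Al2Si6O18) = 537.492 g/mol, so wt% Si = 168.510/537.492 × 100 = 31.35%.
M((Mg0.92Fe0.08)5Ca2Si8O22(OH)2) = 824.969 g/mol, so wt% Si = 224.680/824.969 × 100 = 27.23%.
31.35 − 27.23 = 4.12 pp.

4.12 percentage points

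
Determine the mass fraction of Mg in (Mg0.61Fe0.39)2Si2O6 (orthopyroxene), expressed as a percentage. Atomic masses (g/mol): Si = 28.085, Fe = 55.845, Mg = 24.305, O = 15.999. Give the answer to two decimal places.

13.16 weight percent

Molar mass of (Mg0.61Fe0.39)2Si2O6: 1.22·24.305 + 0.78·55.845 + 2·28.085 + 6·15.999 = 225.375 g/mol.
Mass of Mg per formula unit: 1.22 × 24.305 = 29.652 g.
Weight fraction Mg = 29.652 / 225.375 = 0.1316.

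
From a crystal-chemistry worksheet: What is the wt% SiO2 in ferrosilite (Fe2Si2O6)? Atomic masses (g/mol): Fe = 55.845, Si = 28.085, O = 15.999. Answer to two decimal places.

45.54 wt%

M(Fe2Si2O6) = 263.854 g/mol; M(SiO2) = 60.083 g/mol.
Moles SiO2 per formula unit = 2 Si ÷ 1 = 2.0000.
SiO2 fraction = (2.0000 × 60.083) / 263.854 = 120.166/263.854 = 0.4554.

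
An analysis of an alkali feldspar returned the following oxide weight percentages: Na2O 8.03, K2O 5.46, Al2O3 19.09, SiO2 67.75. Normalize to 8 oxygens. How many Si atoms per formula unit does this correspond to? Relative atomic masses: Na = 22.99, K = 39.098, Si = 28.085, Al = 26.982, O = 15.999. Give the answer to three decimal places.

Na2O: 8.03/61.979 = 0.12956 mol → 0.25912 mol Na, 0.12956 mol O.
K2O: 5.46/94.195 = 0.05796 mol → 0.11592 mol K, 0.05796 mol O.
Al2O3: 19.09/101.961 = 0.18723 mol → 0.37446 mol Al, 0.56169 mol O.
SiO2: 67.75/60.083 = 1.12761 mol → 1.12761 mol Si, 2.25522 mol O.
Total oxygen = 3.00443 mol. Normalization factor = 8/3.00443 = 2.66273.
Si per 8 O = 1.12761 × 2.66273 = 3.003.

3.003 Si apfu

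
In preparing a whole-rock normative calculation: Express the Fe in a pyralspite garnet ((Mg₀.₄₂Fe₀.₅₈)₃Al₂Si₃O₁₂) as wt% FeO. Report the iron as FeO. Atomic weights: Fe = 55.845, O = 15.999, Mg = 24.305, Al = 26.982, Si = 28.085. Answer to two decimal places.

Molar mass of (Mg₀.₄₂Fe₀.₅₈)₃Al₂Si₃O₁₂ = 1.26×24.305 + 1.74×55.845 + 2×26.982 + 3×28.085 + 12×15.999 = 458.002 g/mol.
Each formula unit contains 1.74 Fe, equivalent to 1.74/1 = 1.7400 mol FeO.
M(FeO) = 1×55.845 + 1×15.999 = 71.844 g/mol.
Mass of FeO per formula unit = 1.7400 × 71.844 = 125.009 g.
FeO wt% = 125.009 / 458.002 × 100 = 27.29%.

27.29 wt%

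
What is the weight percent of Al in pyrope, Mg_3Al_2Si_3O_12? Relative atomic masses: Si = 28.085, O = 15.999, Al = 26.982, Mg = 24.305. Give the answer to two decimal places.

Molar mass of Mg_3Al_2Si_3O_12: 3*24.305 + 2*26.982 + 3*28.085 + 12*15.999 = 403.122 g/mol.
Mass of Al per formula unit: 2 × 26.982 = 53.964 g.
Weight fraction Al = 53.964 / 403.122 = 0.1339.

13.39 mass %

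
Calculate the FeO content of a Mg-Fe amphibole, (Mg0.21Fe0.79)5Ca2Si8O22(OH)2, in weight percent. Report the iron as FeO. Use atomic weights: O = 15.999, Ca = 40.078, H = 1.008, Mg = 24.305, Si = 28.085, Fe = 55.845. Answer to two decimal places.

M((Mg0.21Fe0.79)5Ca2Si8O22(OH)2) = 936.936 g/mol; M(FeO) = 71.844 g/mol.
Moles FeO per formula unit = 3.95 Fe ÷ 1 = 3.9500.
FeO fraction = (3.9500 × 71.844) / 936.936 = 283.784/936.936 = 0.3029.

30.29 wt%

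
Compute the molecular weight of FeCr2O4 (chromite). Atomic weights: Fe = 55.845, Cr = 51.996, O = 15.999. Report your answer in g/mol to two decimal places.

223.83 g/mol

Fe: 1 × 55.845 = 55.8450
Cr: 2 × 51.996 = 103.9920
O: 4 × 15.999 = 63.9960
Summing the contributions gives the formula mass.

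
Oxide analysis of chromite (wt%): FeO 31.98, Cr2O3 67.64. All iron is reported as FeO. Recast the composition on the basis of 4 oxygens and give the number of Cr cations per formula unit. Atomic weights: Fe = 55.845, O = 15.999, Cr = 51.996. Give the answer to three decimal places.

2.000 Cr apfu

FeO: 31.98/71.844 = 0.44513 mol → 0.44513 mol Fe, 0.44513 mol O.
Cr2O3: 67.64/151.989 = 0.44503 mol → 0.89006 mol Cr, 1.33509 mol O.
Total oxygen = 1.78022 mol. Normalization factor = 4/1.78022 = 2.24691.
Cr per 4 O = 0.89006 × 2.24691 = 2.000.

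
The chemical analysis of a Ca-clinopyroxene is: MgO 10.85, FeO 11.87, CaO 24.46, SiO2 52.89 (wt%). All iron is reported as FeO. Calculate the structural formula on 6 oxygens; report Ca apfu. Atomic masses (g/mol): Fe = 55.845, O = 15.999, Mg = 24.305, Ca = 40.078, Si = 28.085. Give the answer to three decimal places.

10.85 wt% MgO ÷ 40.304 g/mol = 0.26920 mol, giving 0.26920 Mg and 0.26920 O.
11.87 wt% FeO ÷ 71.844 g/mol = 0.16522 mol, giving 0.16522 Fe and 0.16522 O.
24.46 wt% CaO ÷ 56.077 g/mol = 0.43619 mol, giving 0.43619 Ca and 0.43619 O.
52.89 wt% SiO2 ÷ 60.083 g/mol = 0.88028 mol, giving 0.88028 Si and 1.76056 O.
Oxygen sums to 2.63117; scaling by 6/2.63117 = 2.28035 puts the formula on 6 O.
Ca: 0.43619 × 2.28035 = 0.995 atoms per formula unit.

0.995 Ca apfu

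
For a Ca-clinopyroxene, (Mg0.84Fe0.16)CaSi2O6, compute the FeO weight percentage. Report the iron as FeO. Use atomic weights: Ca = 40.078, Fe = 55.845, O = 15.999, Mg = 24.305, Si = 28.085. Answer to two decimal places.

5.19 wt%

Formula mass = 221.593 g/mol.
0.16 Fe → 0.1600 mol FeO per formula unit; M(FeO) = 71.844, so FeO mass = 11.495 g.
11.495/221.593 × 100 = 5.19 wt%.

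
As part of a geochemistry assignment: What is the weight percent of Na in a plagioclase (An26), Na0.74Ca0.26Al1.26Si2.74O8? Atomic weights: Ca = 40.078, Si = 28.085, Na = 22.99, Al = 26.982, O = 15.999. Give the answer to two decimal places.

6.39 wt%

Formula mass = 0.74*22.99 + 0.26*40.078 + 1.26*26.982 + 2.74*28.085 + 8*15.999 = 266.375 g/mol, of which 17.013 g is Na.
So Na makes up 17.013/266.375 = 0.0639 of the mass, i.e. 6.39%.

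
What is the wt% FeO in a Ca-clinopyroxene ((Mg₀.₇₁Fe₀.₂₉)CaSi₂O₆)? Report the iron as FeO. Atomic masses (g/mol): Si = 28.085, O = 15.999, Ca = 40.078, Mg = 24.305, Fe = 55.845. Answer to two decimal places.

Formula mass = 225.694 g/mol.
0.29 Fe → 0.2900 mol FeO per formula unit; M(FeO) = 71.844, so FeO mass = 20.835 g.
20.835/225.694 × 100 = 9.23 wt%.

9.23 wt%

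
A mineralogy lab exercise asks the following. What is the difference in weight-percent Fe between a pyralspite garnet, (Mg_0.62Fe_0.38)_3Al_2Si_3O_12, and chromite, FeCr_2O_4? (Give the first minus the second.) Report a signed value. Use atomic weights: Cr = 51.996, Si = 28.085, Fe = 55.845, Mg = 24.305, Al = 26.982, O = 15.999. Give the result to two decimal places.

-10.45 percentage points

First mineral: 63.663 g Fe in 439.078 g formula = 14.50 wt% Fe.
Second mineral: 55.845 g Fe in 223.833 g formula = 24.95 wt% Fe.
14.50% − 24.95% gives a difference of -10.45 percentage points.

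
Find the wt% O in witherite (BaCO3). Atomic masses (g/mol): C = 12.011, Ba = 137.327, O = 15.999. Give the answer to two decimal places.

24.32 weight percent

M(BaCO3) = 197.335 g/mol.
O contributes 3 × 15.999 = 47.997 g per mole.
47.997/197.335 = 0.2432 → 24.32%.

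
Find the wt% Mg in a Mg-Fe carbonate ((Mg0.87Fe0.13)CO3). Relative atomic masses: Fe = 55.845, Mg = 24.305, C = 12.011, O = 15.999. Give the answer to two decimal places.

Formula mass = 0.87·24.305 + 0.13·55.845 + 1·12.011 + 3·15.999 = 88.413 g/mol, of which 21.145 g is Mg.
So Mg makes up 21.145/88.413 = 0.2392 of the mass, i.e. 23.92%.

23.92 mass %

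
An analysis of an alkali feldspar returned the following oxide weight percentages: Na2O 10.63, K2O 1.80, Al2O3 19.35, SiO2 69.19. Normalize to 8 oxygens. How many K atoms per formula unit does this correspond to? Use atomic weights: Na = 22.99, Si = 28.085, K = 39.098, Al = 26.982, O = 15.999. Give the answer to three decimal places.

Na2O (M=61.979): mol = 0.17151; Na = 0.34302, O = 0.17151.
K2O (M=94.195): mol = 0.01911; K = 0.03822, O = 0.01911.
Al2O3 (M=101.961): mol = 0.18978; Al = 0.37956, O = 0.56934.
SiO2 (M=60.083): mol = 1.15157; Si = 1.15157, O = 2.30314.
ΣO = 3.06310; factor = 8/ΣO = 2.61173.
K apfu = 0.03822 × 2.61173 = 0.100.

0.100 K apfu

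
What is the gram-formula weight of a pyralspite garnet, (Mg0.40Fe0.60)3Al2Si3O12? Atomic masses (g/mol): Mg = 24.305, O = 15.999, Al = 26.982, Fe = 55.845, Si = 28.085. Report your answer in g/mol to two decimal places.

459.89 g/mol

The formula mass is the sum 1.20(24.305) + 1.80(55.845) + 2(26.982) + 3(28.085) + 12(15.999).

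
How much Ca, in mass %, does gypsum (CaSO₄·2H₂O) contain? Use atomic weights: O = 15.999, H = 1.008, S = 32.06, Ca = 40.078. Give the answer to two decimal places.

M(CaSO₄·2H₂O) = 172.164 g/mol.
Ca contributes 1 × 40.078 = 40.078 g per mole.
40.078/172.164 = 0.2328 → 23.28%.

23.28 mass %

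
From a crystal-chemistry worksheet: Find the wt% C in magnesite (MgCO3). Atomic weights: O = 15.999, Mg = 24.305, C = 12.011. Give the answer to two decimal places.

14.25 wt%

Formula mass = 1*24.305 + 1*12.011 + 3*15.999 = 84.313 g/mol, of which 12.011 g is C.
So C makes up 12.011/84.313 = 0.1425 of the mass, i.e. 14.25%.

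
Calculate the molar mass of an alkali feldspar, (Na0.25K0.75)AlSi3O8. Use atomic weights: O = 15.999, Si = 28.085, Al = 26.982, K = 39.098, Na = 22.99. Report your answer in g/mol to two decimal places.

274.30 g/mol

The formula mass is the sum 0.25·22.99 + 0.75·39.098 + 1·26.982 + 3·28.085 + 8·15.999.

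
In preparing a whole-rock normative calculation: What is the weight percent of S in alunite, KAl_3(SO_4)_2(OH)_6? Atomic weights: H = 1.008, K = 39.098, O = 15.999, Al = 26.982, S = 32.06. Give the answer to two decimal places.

15.48 weight percent

Molar mass of KAl_3(SO_4)_2(OH)_6: 1*39.098 + 3*26.982 + 2*32.06 + 14*15.999 + 6*1.008 = 414.198 g/mol.
Mass of S per formula unit: 2 × 32.06 = 64.120 g.
Weight fraction S = 64.120 / 414.198 = 0.1548.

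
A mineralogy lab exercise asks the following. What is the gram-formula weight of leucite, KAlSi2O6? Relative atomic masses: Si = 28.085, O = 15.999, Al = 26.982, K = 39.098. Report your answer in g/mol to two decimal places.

The formula mass is the sum 1*39.098 + 1*26.982 + 2*28.085 + 6*15.999.

218.24 g/mol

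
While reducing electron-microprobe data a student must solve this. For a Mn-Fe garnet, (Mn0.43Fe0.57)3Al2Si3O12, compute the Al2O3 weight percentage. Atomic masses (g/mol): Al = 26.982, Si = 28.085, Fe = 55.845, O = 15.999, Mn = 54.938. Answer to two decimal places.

20.53 wt%

M((Mn0.43Fe0.57)3Al2Si3O12) = 496.572 g/mol; M(Al2O3) = 101.961 g/mol.
Moles Al2O3 per formula unit = 2 Al ÷ 2 = 1.0000.
Al2O3 fraction = (1.0000 × 101.961) / 496.572 = 101.961/496.572 = 0.2053.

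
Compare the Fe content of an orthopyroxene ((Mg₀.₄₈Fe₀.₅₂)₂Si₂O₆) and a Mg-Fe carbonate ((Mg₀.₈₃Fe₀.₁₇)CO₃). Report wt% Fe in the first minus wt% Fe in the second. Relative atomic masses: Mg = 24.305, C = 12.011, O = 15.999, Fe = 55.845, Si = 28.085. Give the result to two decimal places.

Fe in (Mg₀.₄₈Fe₀.₅₂)₂Si₂O₆: molar mass 233.576 g/mol; 1.04×55.845 = 58.079 g → 24.87 wt%.
Fe in (Mg₀.₈₃Fe₀.₁₇)CO₃: molar mass 89.675 g/mol; 0.17×55.845 = 9.494 g → 10.59 wt%.
Difference = 24.87 − 10.59 = 14.28 percentage points.

14.28 percentage points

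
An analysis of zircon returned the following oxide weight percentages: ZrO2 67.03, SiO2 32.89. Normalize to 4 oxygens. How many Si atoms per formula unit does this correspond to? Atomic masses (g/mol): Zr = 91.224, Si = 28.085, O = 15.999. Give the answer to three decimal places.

1.003 Si apfu

67.03 wt% ZrO2 ÷ 123.222 g/mol = 0.54398 mol, giving 0.54398 Zr and 1.08796 O.
32.89 wt% SiO2 ÷ 60.083 g/mol = 0.54741 mol, giving 0.54741 Si and 1.09482 O.
Oxygen sums to 2.18278; scaling by 4/2.18278 = 1.83253 puts the formula on 4 O.
Si: 0.54741 × 1.83253 = 1.003 atoms per formula unit.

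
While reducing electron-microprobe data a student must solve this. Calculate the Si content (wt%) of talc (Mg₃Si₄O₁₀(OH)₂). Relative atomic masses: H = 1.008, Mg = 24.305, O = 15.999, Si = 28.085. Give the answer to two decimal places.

M(Mg₃Si₄O₁₀(OH)₂) = 379.259 g/mol.
Si contributes 4 × 28.085 = 112.340 g per mole.
112.340/379.259 = 0.2962 → 29.62%.

29.62 wt%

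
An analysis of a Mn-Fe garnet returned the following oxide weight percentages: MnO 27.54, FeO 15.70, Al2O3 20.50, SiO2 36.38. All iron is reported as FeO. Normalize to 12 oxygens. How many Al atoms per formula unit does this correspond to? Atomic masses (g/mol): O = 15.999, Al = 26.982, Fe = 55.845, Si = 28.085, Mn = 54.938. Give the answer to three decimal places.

MnO (M=70.937): mol = 0.38823; Mn = 0.38823, O = 0.38823.
FeO (M=71.844): mol = 0.21853; Fe = 0.21853, O = 0.21853.
Al2O3 (M=101.961): mol = 0.20106; Al = 0.40212, O = 0.60318.
SiO2 (M=60.083): mol = 0.60550; Si = 0.60550, O = 1.21100.
ΣO = 2.42094; factor = 12/ΣO = 4.95675.
Al apfu = 0.40212 × 4.95675 = 1.993.

1.993 Al apfu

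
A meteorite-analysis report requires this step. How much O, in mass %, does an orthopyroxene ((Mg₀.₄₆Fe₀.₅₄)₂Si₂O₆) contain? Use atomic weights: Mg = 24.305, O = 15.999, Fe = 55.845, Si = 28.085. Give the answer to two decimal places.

M((Mg₀.₄₆Fe₀.₅₄)₂Si₂O₆) = 234.837 g/mol.
O contributes 6 × 15.999 = 95.994 g per mole.
95.994/234.837 = 0.4088 → 40.88%.

40.88 mass %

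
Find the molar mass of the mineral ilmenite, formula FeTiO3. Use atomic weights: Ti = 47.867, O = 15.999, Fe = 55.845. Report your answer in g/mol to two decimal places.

Fe: 1 × 55.845 = 55.8450
Ti: 1 × 47.867 = 47.8670
O: 3 × 15.999 = 47.9970
Summing the contributions gives the formula mass.

151.71 g/mol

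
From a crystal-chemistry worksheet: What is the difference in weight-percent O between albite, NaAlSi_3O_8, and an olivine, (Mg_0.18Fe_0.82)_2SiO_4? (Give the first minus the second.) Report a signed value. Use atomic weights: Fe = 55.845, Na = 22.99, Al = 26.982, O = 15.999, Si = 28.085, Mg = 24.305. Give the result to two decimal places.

M(NaAlSi_3O_8) = 262.219 g/mol, so wt% O = 127.992/262.219 × 100 = 48.81%.
M((Mg_0.18Fe_0.82)_2SiO_4) = 192.417 g/mol, so wt% O = 63.996/192.417 × 100 = 33.26%.
48.81 − 33.26 = 15.55 pp.

15.55 percentage points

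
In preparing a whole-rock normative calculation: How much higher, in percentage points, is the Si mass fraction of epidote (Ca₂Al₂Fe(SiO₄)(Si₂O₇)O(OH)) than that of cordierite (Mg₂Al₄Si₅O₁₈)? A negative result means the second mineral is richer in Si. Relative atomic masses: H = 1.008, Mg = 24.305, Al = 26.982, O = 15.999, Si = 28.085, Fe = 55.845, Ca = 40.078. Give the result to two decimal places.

-6.57 percentage points

Si in Ca₂Al₂Fe(SiO₄)(Si₂O₇)O(OH): molar mass 483.215 g/mol; 3×28.085 = 84.255 g → 17.44 wt%.
Si in Mg₂Al₄Si₅O₁₈: molar mass 584.945 g/mol; 5×28.085 = 140.425 g → 24.01 wt%.
Difference = 17.44 − 24.01 = -6.57 percentage points.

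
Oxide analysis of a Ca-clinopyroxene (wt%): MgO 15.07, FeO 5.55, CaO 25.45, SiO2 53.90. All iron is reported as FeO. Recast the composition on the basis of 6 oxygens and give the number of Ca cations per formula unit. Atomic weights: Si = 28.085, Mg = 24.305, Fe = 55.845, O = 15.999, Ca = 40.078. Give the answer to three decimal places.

1.009 Ca apfu

MgO (M=40.304): mol = 0.37391; Mg = 0.37391, O = 0.37391.
FeO (M=71.844): mol = 0.07725; Fe = 0.07725, O = 0.07725.
CaO (M=56.077): mol = 0.45384; Ca = 0.45384, O = 0.45384.
SiO2 (M=60.083): mol = 0.89709; Si = 0.89709, O = 1.79418.
ΣO = 2.69918; factor = 6/ΣO = 2.22290.
Ca apfu = 0.45384 × 2.22290 = 1.009.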